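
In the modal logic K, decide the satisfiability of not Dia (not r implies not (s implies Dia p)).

Satisfiable (open branch found)

1. not Dia (not r implies not (s implies Dia p)), 0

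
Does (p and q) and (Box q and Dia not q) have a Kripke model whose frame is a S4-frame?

1. (p and q) and (Box q and Dia not q), u
2. p and q, u   [and-rule on 1]
3. Box q and Dia not q, u   [and-rule on 1]
4. p, u   [and-rule on 2]
5. q, u   [and-rule on 2]
6. Box q, u   [and-rule on 3]
7. Dia not q, u   [and-rule on 3]
8. not q, v   [Dia-rule on 7: fresh world v, uRv]
9. q, v   [Box-rule on 6 via uRv]
Accessibility: uRu, uRv, vRv
Branch closes: q and not q both at v.
All branches of the tableau close; one closing branch shown above.

No, unsatisfiable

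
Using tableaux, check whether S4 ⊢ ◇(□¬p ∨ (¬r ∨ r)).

Valid

Tableau for the negation ¬◇(□¬p ∨ (¬r ∨ r)):
1. ¬◇(□¬p ∨ (¬r ∨ r)), 0
2. ¬(□¬p ∨ (¬r ∨ r)), 0
3. ¬□¬p, 0
4. ¬(¬r ∨ r), 0
5. r, 0
6. ¬r, 0
Accessibility: 0R0
Branch closes: r and ¬r both at 0.
Every branch of the negation's tableau closes; the branch above is one of them.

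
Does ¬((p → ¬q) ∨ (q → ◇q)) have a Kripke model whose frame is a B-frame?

1. ¬((p → ¬q) ∨ (q → ◇q)), w0
2. ¬(p → ¬q), w0   [¬∨-rule on 1]
3. ¬(q → ◇q), w0   [¬∨-rule on 1]
4. p, w0   [¬→-rule on 2]
5. q, w0   [¬→-rule on 2]
6. ¬◇q, w0   [¬→-rule on 3]
7. ¬q, w0   [¬◇-rule on 6 via w0Rw0]
Accessibility: w0Rw0
Branch closes: q and ¬q both at w0.
Every branch closes; the branch above is one of them.

No, unsatisfiable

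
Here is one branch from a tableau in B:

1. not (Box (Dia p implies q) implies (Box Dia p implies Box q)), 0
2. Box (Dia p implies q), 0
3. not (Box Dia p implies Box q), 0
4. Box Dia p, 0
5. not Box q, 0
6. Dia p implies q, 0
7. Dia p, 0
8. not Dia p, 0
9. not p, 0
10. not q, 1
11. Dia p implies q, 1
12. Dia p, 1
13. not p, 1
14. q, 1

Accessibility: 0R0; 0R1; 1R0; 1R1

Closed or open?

Closed

Both q and not q appear at 1.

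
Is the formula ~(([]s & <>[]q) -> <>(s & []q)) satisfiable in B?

Unsatisfiable (every branch closes)

1. ~(([]s & <>[]q) -> <>(s & []q)), w0
2. []s & <>[]q, w0
3. ~<>(s & []q), w0
4. []s, w0
5. <>[]q, w0
6. ~(s & []q), w0
7. s, w0
8. ~[]q, w0
9. []q, w1
10. ~(s & []q), w1
11. s, w1
12. q, w0
13. q, w1
14. ~[]q, w1
15. ~q, w2
16. ~(s & []q), w2
17. s, w2
18. ~[]q, w2
19. ~q, w3
20. q, w3
Accessibility: w0Rw0, w0Rw1, w0Rw2, w1Rw0, w1Rw1, w1Rw3, w2Rw0, w2Rw2, w3Rw1, w3Rw3
Branch closes: q and ~q both at w3.
All branches of the tableau close; one closing branch shown above.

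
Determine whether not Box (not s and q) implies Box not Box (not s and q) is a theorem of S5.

Valid in S5

Tableau for the negation not (not Box (not s and q) implies Box not Box (not s and q)):
1. not (not Box (not s and q) implies Box not Box (not s and q)), 0
2. not Box (not s and q), 0
3. not Box not Box (not s and q), 0
4. not (not s and q), 1
5. not q, 1
6. Box (not s and q), 2
7. not s and q, 0
8. not s, 0
9. q, 0
10. not s and q, 1
11. not s, 1
12. q, 1
Accessibility: 0R0, 0R1, 0R2, 1R0, 1R1, 1R2, 2R0, 2R1, 2R2
Branch closes: q and not q both at 1.
All branches of the negation close; one closing branch shown above.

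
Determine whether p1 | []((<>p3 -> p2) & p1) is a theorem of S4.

Not valid

Tableau for the negation ~(p1 | []((<>p3 -> p2) & p1)):
1. ~(p1 | []((<>p3 -> p2) & p1)), 0
2. ~p1, 0
3. ~[]((<>p3 -> p2) & p1), 0
4. ~((<>p3 -> p2) & p1), 1
5. ~p1, 1
Accessibility: 0R0, 0R1, 1R1
The negation has an open branch (countermodel exists).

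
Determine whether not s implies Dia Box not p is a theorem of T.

Not valid

Tableau for the negation not (not s implies Dia Box not p):
1. not (not s implies Dia Box not p), u
2. not s, u   [neg-implies-rule on 1]
3. not Dia Box not p, u   [neg-implies-rule on 1]
4. not Box not p, u   [neg-Dia-rule on 3 via uRu]
5. p, v   [neg-Box-rule on 4: fresh world v, uRv]
6. not Box not p, v   [neg-Dia-rule on 3 via uRv]
7. p, w   [neg-Box-rule on 6: fresh world w, vRw]
Accessibility: uRu, uRv, vRv, vRw, wRw
The negation has an open branch (countermodel exists).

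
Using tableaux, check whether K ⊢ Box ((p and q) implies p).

Tableau for the negation not Box ((p and q) implies p):
1. not Box ((p and q) implies p), 0
2. not ((p and q) implies p), 1
3. p and q, 1
4. not p, 1
5. p, 1
6. q, 1
Accessibility: 0R1
Branch closes: p and not p both at 1.
All branches of the negation close; one closing branch shown above.

Valid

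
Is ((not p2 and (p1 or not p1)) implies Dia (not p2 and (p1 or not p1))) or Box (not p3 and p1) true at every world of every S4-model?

Tableau for the negation not (((not p2 and (p1 or not p1)) implies Dia (not p2 and (p1 or not p1))) or Box (not p3 and p1)):
1. not (((not p2 and (p1 or not p1)) implies Dia (not p2 and (p1 or not p1))) or Box (not p3 and p1)), 0
2. not ((not p2 and (p1 or not p1)) implies Dia (not p2 and (p1 or not p1))), 0
3. not Box (not p3 and p1), 0
4. not p2 and (p1 or not p1), 0
5. not Dia (not p2 and (p1 or not p1)), 0
6. not p2, 0
7. p1 or not p1, 0
8. not (not p2 and (p1 or not p1)), 0
9. not p1, 0
10. not (p1 or not p1), 0
11. p1, 0
Accessibility: 0R0
Branch closes: p1 and not p1 both at 0.
All branches of the negation close; one closing branch shown above.

Valid in S4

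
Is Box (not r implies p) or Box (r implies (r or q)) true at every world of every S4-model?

Tableau for the negation not (Box (not r implies p) or Box (r implies (r or q))):
1. not (Box (not r implies p) or Box (r implies (r or q))), 0
2. not Box (not r implies p), 0
3. not Box (r implies (r or q)), 0
4. not (not r implies p), 1
5. not r, 1
6. not p, 1
7. not (r implies (r or q)), 2
8. r, 2
9. not (r or q), 2
10. not r, 2
11. not q, 2
Accessibility: 0R0, 0R1, 0R2, 1R1, 2R2
Branch closes: r and not r both at 2.
All branches of the negation close; one closing branch shown above.

Valid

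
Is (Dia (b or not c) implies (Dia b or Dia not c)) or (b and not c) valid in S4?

Tableau for the negation not ((Dia (b or not c) implies (Dia b or Dia not c)) or (b and not c)):
1. not ((Dia (b or not c) implies (Dia b or Dia not c)) or (b and not c)), 0
2. not (Dia (b or not c) implies (Dia b or Dia not c)), 0   [neg-or-rule on 1]
3. not (b and not c), 0   [neg-or-rule on 1]
4. Dia (b or not c), 0   [neg-implies-rule on 2]
5. not (Dia b or Dia not c), 0   [neg-implies-rule on 2]
6. not Dia b, 0   [neg-or-rule on 5]
7. not Dia not c, 0   [neg-or-rule on 5]
8. not b, 0   [neg-Dia-rule on 6 via 0R0]
9. c, 0   [neg-Dia-rule on 7 via 0R0]
10. b or not c, 1   [Dia-rule on 4: fresh world 1, 0R1]
11. not b, 1   [neg-Dia-rule on 6 via 0R1]
12. c, 1   [neg-Dia-rule on 7 via 0R1]
13. not c, 1   [or-rule on 10 (branches; this branch)]
Accessibility: 0R0, 0R1, 1R1
Branch closes: c and not c both at 1.
All branches of the negation close; one closing branch shown above.

Valid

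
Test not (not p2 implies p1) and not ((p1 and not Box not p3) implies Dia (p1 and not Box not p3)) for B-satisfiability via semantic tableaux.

1. not (not p2 implies p1) and not ((p1 and not Box not p3) implies Dia (p1 and not Box not p3)), w0
2. not (not p2 implies p1), w0
3. not ((p1 and not Box not p3) implies Dia (p1 and not Box not p3)), w0
4. not p2, w0
5. not p1, w0
6. p1 and not Box not p3, w0
7. not Dia (p1 and not Box not p3), w0
8. p1, w0
9. not Box not p3, w0
Accessibility: w0Rw0
Branch closes: p1 and not p1 both at w0.
All branches of the tableau close; one closing branch shown above.

Unsatisfiable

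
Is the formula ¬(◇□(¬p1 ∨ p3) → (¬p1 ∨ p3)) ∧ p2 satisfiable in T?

1. ¬(◇□(¬p1 ∨ p3) → (¬p1 ∨ p3)) ∧ p2, u
2. ¬(◇□(¬p1 ∨ p3) → (¬p1 ∨ p3)), u   [∧-rule on 1]
3. p2, u   [∧-rule on 1]
4. ◇□(¬p1 ∨ p3), u   [¬→-rule on 2]
5. ¬(¬p1 ∨ p3), u   [¬→-rule on 2]
6. p1, u   [¬∨-rule on 5]
7. ¬p3, u   [¬∨-rule on 5]
8. □(¬p1 ∨ p3), v   [◇-rule on 4: fresh world v, uRv]
9. ¬p1 ∨ p3, v   [□-rule on 8 via vRv]
10. p3, v   [∨-rule on 9 (branches; this branch)]
Accessibility: uRu, uRv, vRv

Yes, satisfiable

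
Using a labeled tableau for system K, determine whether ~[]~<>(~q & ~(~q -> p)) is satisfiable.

1. ~[]~<>(~q & ~(~q -> p)), 0
2. <>(~q & ~(~q -> p)), 1   [~[]-rule on 1: fresh world 1, 0R1]
3. ~q & ~(~q -> p), 2   [<>-rule on 2: fresh world 2, 1R2]
4. ~q, 2   [&-rule on 3]
5. ~(~q -> p), 2   [&-rule on 3]
6. ~p, 2   [~->-rule on 5]
Accessibility: 0R1, 1R2

Satisfiable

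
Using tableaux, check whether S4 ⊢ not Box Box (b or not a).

Tableau for the negation Box Box (b or not a):
1. Box Box (b or not a), 0
2. Box (b or not a), 0
3. b or not a, 0
4. not a, 0
Accessibility: 0R0
The negation has an open branch (countermodel exists).

Not valid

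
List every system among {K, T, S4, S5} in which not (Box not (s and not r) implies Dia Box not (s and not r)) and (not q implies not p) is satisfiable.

K-tableau for the formula:
1. not (Box not (s and not r) implies Dia Box not (s and not r)) and (not q implies not p), 0
2. not (Box not (s and not r) implies Dia Box not (s and not r)), 0
3. not q implies not p, 0
4. Box not (s and not r), 0
5. not Dia Box not (s and not r), 0
6. not p, 0
Complete open branch: satisfiable in K.
T-tableau for the formula:
1. not (Box not (s and not r) implies Dia Box not (s and not r)) and (not q implies not p), 0
2. not (Box not (s and not r) implies Dia Box not (s and not r)), 0
3. not q implies not p, 0
4. Box not (s and not r), 0
5. not Dia Box not (s and not r), 0
6. not (s and not r), 0
7. not Box not (s and not r), 0
8. not p, 0
9. r, 0
10. s and not r, 1
11. s, 1
12. not r, 1
13. not (s and not r), 1
14. not Box not (s and not r), 1
15. r, 1
Accessibility: 0R0, 0R1, 1R1
Branch closes: r and not r both at 1.
Every branch closes (one shown): unsatisfiable in T, hence also in S4, S5 (every S4/S5-frame is a T-frame).

K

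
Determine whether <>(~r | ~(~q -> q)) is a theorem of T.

Not valid

Tableau for the negation ~<>(~r | ~(~q -> q)):
1. ~<>(~r | ~(~q -> q)), 0
2. ~(~r | ~(~q -> q)), 0
3. r, 0
4. ~q -> q, 0
5. q, 0
Accessibility: 0R0
The negation has an open branch (countermodel exists).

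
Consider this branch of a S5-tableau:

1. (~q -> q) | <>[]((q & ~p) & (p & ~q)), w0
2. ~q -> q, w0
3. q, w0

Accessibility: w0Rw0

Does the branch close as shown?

No, open

No world carries both an atom and its negation.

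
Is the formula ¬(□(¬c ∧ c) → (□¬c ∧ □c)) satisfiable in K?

Unsatisfiable

1. ¬(□(¬c ∧ c) → (□¬c ∧ □c)), u
2. □(¬c ∧ c), u
3. ¬(□¬c ∧ □c), u
4. ¬□c, u
5. ¬c, v
6. ¬c ∧ c, v
7. c, v
Accessibility: uRv
Branch closes: c and ¬c both at v.
Every branch closes; the branch above is one of them.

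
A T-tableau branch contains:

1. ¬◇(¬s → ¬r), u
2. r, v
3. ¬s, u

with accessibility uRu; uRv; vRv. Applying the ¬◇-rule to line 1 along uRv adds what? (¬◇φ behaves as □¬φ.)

¬◇φ behaves as □¬φ: propagate the negated body to each accessible world.

¬(¬s → ¬r), v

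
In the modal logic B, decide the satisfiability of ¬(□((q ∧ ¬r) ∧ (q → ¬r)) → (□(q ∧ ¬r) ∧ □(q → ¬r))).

No, unsatisfiable

1. ¬(□((q ∧ ¬r) ∧ (q → ¬r)) → (□(q ∧ ¬r) ∧ □(q → ¬r))), u
2. □((q ∧ ¬r) ∧ (q → ¬r)), u
3. ¬(□(q ∧ ¬r) ∧ □(q → ¬r)), u
4. (q ∧ ¬r) ∧ (q → ¬r), u
5. q ∧ ¬r, u
6. q → ¬r, u
7. q, u
8. ¬r, u
9. ¬□(q → ¬r), u
10. ¬(q → ¬r), v
11. q, v
12. r, v
13. (q ∧ ¬r) ∧ (q → ¬r), v
14. q ∧ ¬r, v
15. q → ¬r, v
16. ¬r, v
Accessibility: uRu, uRv, vRu, vRv
Branch closes: r and ¬r both at v.
(One branch shown.) All branches close.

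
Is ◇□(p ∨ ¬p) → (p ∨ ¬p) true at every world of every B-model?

Valid in B

Tableau for the negation ¬(◇□(p ∨ ¬p) → (p ∨ ¬p)):
1. ¬(◇□(p ∨ ¬p) → (p ∨ ¬p)), 0
2. ◇□(p ∨ ¬p), 0   [¬→-rule on 1]
3. ¬(p ∨ ¬p), 0   [¬→-rule on 1]
4. ¬p, 0   [¬∨-rule on 3]
5. p, 0   [¬∨-rule on 3]
Accessibility: 0R0
Branch closes: p and ¬p both at 0.
Every branch of the negation's tableau closes; the branch above is one of them.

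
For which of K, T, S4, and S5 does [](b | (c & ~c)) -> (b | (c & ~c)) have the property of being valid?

K-tableau for the negation ~([](b | (c & ~c)) -> (b | (c & ~c))):
1. ~([](b | (c & ~c)) -> (b | (c & ~c))), u
2. [](b | (c & ~c)), u
3. ~(b | (c & ~c)), u
4. ~b, u
5. ~(c & ~c), u
6. c, u
Complete open branch: countermodel on a K-frame, so not valid in K.
T-tableau for the negation ~([](b | (c & ~c)) -> (b | (c & ~c))):
1. ~([](b | (c & ~c)) -> (b | (c & ~c))), u
2. [](b | (c & ~c)), u
3. ~(b | (c & ~c)), u
4. ~b, u
5. ~(c & ~c), u
6. b | (c & ~c), u
7. c, u
8. c & ~c, u
9. ~c, u
Accessibility: uRu
Branch closes: c and ~c both at u.
Every branch closes (one shown): valid in T, hence also in S4, S5 (every theorem of T is a theorem of S4 and S5).

T, S4, S5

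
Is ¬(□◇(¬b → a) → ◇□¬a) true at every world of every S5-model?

Not valid

Tableau for the negation □◇(¬b → a) → ◇□¬a:
1. □◇(¬b → a) → ◇□¬a, u
2. ◇□¬a, u
3. □¬a, v
4. ¬a, u
5. ¬a, v
Accessibility: uRu, uRv, vRu, vRv
The negation has an open branch (countermodel exists).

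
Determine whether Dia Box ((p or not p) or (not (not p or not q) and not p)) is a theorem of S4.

Tableau for the negation not Dia Box ((p or not p) or (not (not p or not q) and not p)):
1. not Dia Box ((p or not p) or (not (not p or not q) and not p)), 0
2. not Box ((p or not p) or (not (not p or not q) and not p)), 0   [neg-Dia-rule on 1 via 0R0]
3. not ((p or not p) or (not (not p or not q) and not p)), 1   [neg-Box-rule on 2: fresh world 1, 0R1]
4. not (p or not p), 1   [neg-or-rule on 3]
5. not (not (not p or not q) and not p), 1   [neg-or-rule on 3]
6. not p, 1   [neg-or-rule on 4]
7. p, 1   [neg-or-rule on 4]
Accessibility: 0R0, 0R1, 1R1
Branch closes: p and not p both at 1.
Every branch of the negation's tableau closes; the branch above is one of them.

Valid in S4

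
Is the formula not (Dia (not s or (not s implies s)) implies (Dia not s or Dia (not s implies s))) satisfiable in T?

Unsatisfiable

1. not (Dia (not s or (not s implies s)) implies (Dia not s or Dia (not s implies s))), u
2. Dia (not s or (not s implies s)), u   [neg-implies-rule on 1]
3. not (Dia not s or Dia (not s implies s)), u   [neg-implies-rule on 1]
4. not Dia not s, u   [neg-or-rule on 3]
5. not Dia (not s implies s), u   [neg-or-rule on 3]
6. s, u   [neg-Dia-rule on 4 via uRu]
7. not (not s implies s), u   [neg-Dia-rule on 5 via uRu]
8. not s, u   [neg-implies-rule on 7]
Accessibility: uRu
Branch closes: s and not s both at u.
(One branch shown.) All branches close.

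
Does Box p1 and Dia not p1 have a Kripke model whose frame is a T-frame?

No, unsatisfiable

1. Box p1 and Dia not p1, u
2. Box p1, u   [and-rule on 1]
3. Dia not p1, u   [and-rule on 1]
4. p1, u   [Box-rule on 2 via uRu]
5. not p1, v   [Dia-rule on 3: fresh world v, uRv]
6. p1, v   [Box-rule on 2 via uRv]
Accessibility: uRu, uRv, vRv
Branch closes: p1 and not p1 both at v.
Every branch closes; the branch above is one of them.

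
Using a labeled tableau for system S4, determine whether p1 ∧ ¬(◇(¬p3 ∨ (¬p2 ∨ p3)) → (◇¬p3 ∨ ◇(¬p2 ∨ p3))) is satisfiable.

1. p1 ∧ ¬(◇(¬p3 ∨ (¬p2 ∨ p3)) → (◇¬p3 ∨ ◇(¬p2 ∨ p3))), 0
2. p1, 0   [∧-rule on 1]
3. ¬(◇(¬p3 ∨ (¬p2 ∨ p3)) → (◇¬p3 ∨ ◇(¬p2 ∨ p3))), 0   [∧-rule on 1]
4. ◇(¬p3 ∨ (¬p2 ∨ p3)), 0   [¬→-rule on 3]
5. ¬(◇¬p3 ∨ ◇(¬p2 ∨ p3)), 0   [¬→-rule on 3]
6. ¬◇¬p3, 0   [¬∨-rule on 5]
7. ¬◇(¬p2 ∨ p3), 0   [¬∨-rule on 5]
8. p3, 0   [¬◇-rule on 6 via 0R0]
9. ¬(¬p2 ∨ p3), 0   [¬◇-rule on 7 via 0R0]
10. p2, 0   [¬∨-rule on 9]
11. ¬p3, 0   [¬∨-rule on 9]
Accessibility: 0R0
Branch closes: p3 and ¬p3 both at 0.
(One branch shown.) All branches close.

No, unsatisfiable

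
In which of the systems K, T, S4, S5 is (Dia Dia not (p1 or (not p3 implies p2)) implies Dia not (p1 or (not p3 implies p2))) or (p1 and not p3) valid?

S4-tableau for the negation not ((Dia Dia not (p1 or (not p3 implies p2)) implies Dia not (p1 or (not p3 implies p2))) or (p1 and not p3)):
1. not ((Dia Dia not (p1 or (not p3 implies p2)) implies Dia not (p1 or (not p3 implies p2))) or (p1 and not p3)), 0
2. not (Dia Dia not (p1 or (not p3 implies p2)) implies Dia not (p1 or (not p3 implies p2))), 0   [neg-or-rule on 1]
3. not (p1 and not p3), 0   [neg-or-rule on 1]
4. Dia Dia not (p1 or (not p3 implies p2)), 0   [neg-implies-rule on 2]
5. not Dia not (p1 or (not p3 implies p2)), 0   [neg-implies-rule on 2]
6. p1 or (not p3 implies p2), 0   [neg-Dia-rule on 5 via 0R0]
7. p3, 0   [neg-and-rule on 3 (branches; this branch)]
8. not p3 implies p2, 0   [or-rule on 6 (branches; this branch)]
9. p2, 0   [implies-rule on 8 (branches; this branch)]
10. Dia not (p1 or (not p3 implies p2)), 1   [Dia-rule on 4: fresh world 1, 0R1]
11. p1 or (not p3 implies p2), 1   [neg-Dia-rule on 5 via 0R1]
12. not p3 implies p2, 1   [or-rule on 11 (branches; this branch)]
13. p2, 1   [implies-rule on 12 (branches; this branch)]
14. not (p1 or (not p3 implies p2)), 2   [Dia-rule on 10: fresh world 2, 1R2]
15. not p1, 2   [neg-or-rule on 14]
16. not (not p3 implies p2), 2   [neg-or-rule on 14]
17. not p3, 2   [neg-implies-rule on 16]
18. not p2, 2   [neg-implies-rule on 16]
19. p1 or (not p3 implies p2), 2   [neg-Dia-rule on 5 via 0R2]
20. not p3 implies p2, 2   [or-rule on 19 (branches; this branch)]
21. p2, 2   [implies-rule on 20 (branches; this branch)]
Accessibility: 0R0, 0R1, 0R2, 1R1, 1R2, 2R2
Branch closes: p2 and not p2 both at 2.
Every branch closes (one shown): valid in S4, hence also in S5 (every theorem of S4 is a theorem of S5).
T-tableau for the negation not ((Dia Dia not (p1 or (not p3 implies p2)) implies Dia not (p1 or (not p3 implies p2))) or (p1 and not p3)):
1. not ((Dia Dia not (p1 or (not p3 implies p2)) implies Dia not (p1 or (not p3 implies p2))) or (p1 and not p3)), 0
2. not (Dia Dia not (p1 or (not p3 implies p2)) implies Dia not (p1 or (not p3 implies p2))), 0   [neg-or-rule on 1]
3. not (p1 and not p3), 0   [neg-or-rule on 1]
4. Dia Dia not (p1 or (not p3 implies p2)), 0   [neg-implies-rule on 2]
5. not Dia not (p1 or (not p3 implies p2)), 0   [neg-implies-rule on 2]
6. p1 or (not p3 implies p2), 0   [neg-Dia-rule on 5 via 0R0]
7. p3, 0   [neg-and-rule on 3 (branches; this branch)]
8. not p3 implies p2, 0   [or-rule on 6 (branches; this branch)]
9. p2, 0   [implies-rule on 8 (branches; this branch)]
10. Dia not (p1 or (not p3 implies p2)), 1   [Dia-rule on 4: fresh world 1, 0R1]
11. p1 or (not p3 implies p2), 1   [neg-Dia-rule on 5 via 0R1]
12. not p3 implies p2, 1   [or-rule on 11 (branches; this branch)]
13. p2, 1   [implies-rule on 12 (branches; this branch)]
14. not (p1 or (not p3 implies p2)), 2   [Dia-rule on 10: fresh world 2, 1R2]
15. not p1, 2   [neg-or-rule on 14]
16. not (not p3 implies p2), 2   [neg-or-rule on 14]
17. not p3, 2   [neg-implies-rule on 16]
18. not p2, 2   [neg-implies-rule on 16]
Accessibility: 0R0, 0R1, 1R1, 1R2, 2R2
Complete open branch: countermodel on a T-frame, so not valid in T, nor in K (the same frame is also a K-frame).

S4, S5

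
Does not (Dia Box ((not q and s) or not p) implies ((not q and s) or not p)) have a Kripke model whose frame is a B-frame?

1. not (Dia Box ((not q and s) or not p) implies ((not q and s) or not p)), 0
2. Dia Box ((not q and s) or not p), 0   [neg-implies-rule on 1]
3. not ((not q and s) or not p), 0   [neg-implies-rule on 1]
4. not (not q and s), 0   [neg-or-rule on 3]
5. p, 0   [neg-or-rule on 3]
6. not s, 0   [neg-and-rule on 4 (branches; this branch)]
7. Box ((not q and s) or not p), 1   [Dia-rule on 2: fresh world 1, 0R1]
8. (not q and s) or not p, 0   [Box-rule on 7 via 1R0]
9. (not q and s) or not p, 1   [Box-rule on 7 via 1R1]
10. not q and s, 0   [or-rule on 8 (branches; this branch)]
11. not q, 0   [and-rule on 10]
12. s, 0   [and-rule on 10]
Accessibility: 0R0, 0R1, 1R0, 1R1
Branch closes: s and not s both at 0.
(One branch shown.) All branches close.

Unsatisfiable (every branch closes)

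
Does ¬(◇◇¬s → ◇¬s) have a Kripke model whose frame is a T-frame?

Satisfiable (open branch found)

1. ¬(◇◇¬s → ◇¬s), w0
2. ◇◇¬s, w0
3. ¬◇¬s, w0
4. s, w0
5. ◇¬s, w1
6. s, w1
7. ¬s, w2
Accessibility: w0Rw0, w0Rw1, w1Rw1, w1Rw2, w2Rw2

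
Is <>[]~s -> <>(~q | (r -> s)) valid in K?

Tableau for the negation ~(<>[]~s -> <>(~q | (r -> s))):
1. ~(<>[]~s -> <>(~q | (r -> s))), 0
2. <>[]~s, 0
3. ~<>(~q | (r -> s)), 0
4. []~s, 1
5. ~(~q | (r -> s)), 1
6. q, 1
7. ~(r -> s), 1
8. r, 1
9. ~s, 1
Accessibility: 0R1
The negation has an open branch (countermodel exists).

Not valid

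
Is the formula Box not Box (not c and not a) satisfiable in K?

1. Box not Box (not c and not a), w0

Satisfiable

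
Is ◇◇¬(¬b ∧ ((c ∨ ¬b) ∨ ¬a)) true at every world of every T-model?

No, not valid

Tableau for the negation ¬◇◇¬(¬b ∧ ((c ∨ ¬b) ∨ ¬a)):
1. ¬◇◇¬(¬b ∧ ((c ∨ ¬b) ∨ ¬a)), w0
2. ¬◇¬(¬b ∧ ((c ∨ ¬b) ∨ ¬a)), w0
3. ¬b ∧ ((c ∨ ¬b) ∨ ¬a), w0
4. ¬b, w0
5. (c ∨ ¬b) ∨ ¬a, w0
6. ¬a, w0
Accessibility: w0Rw0
The negation has an open branch (countermodel exists).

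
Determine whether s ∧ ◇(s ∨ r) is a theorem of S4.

No, not valid

Tableau for the negation ¬(s ∧ ◇(s ∨ r)):
1. ¬(s ∧ ◇(s ∨ r)), u
2. ¬◇(s ∨ r), u
3. ¬(s ∨ r), u
4. ¬s, u
5. ¬r, u
Accessibility: uRu
The negation has an open branch (countermodel exists).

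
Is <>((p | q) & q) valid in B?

Not valid

Tableau for the negation ~<>((p | q) & q):
1. ~<>((p | q) & q), 0
2. ~((p | q) & q), 0
3. ~q, 0
Accessibility: 0R0
The negation has an open branch (countermodel exists).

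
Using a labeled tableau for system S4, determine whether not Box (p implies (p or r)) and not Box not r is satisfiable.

1. not Box (p implies (p or r)) and not Box not r, 0
2. not Box (p implies (p or r)), 0
3. not Box not r, 0
4. not (p implies (p or r)), 1
5. p, 1
6. not (p or r), 1
7. not p, 1
8. not r, 1
Accessibility: 0R0, 0R1, 1R1
Branch closes: p and not p both at 1.
All branches of the tableau close; one closing branch shown above.

No, unsatisfiable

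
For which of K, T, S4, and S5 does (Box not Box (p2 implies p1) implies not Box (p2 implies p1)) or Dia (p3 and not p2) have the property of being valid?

T, S4, S5

K-tableau for the negation not ((Box not Box (p2 implies p1) implies not Box (p2 implies p1)) or Dia (p3 and not p2)):
1. not ((Box not Box (p2 implies p1) implies not Box (p2 implies p1)) or Dia (p3 and not p2)), w0
2. not (Box not Box (p2 implies p1) implies not Box (p2 implies p1)), w0   [neg-or-rule on 1]
3. not Dia (p3 and not p2), w0   [neg-or-rule on 1]
4. Box not Box (p2 implies p1), w0   [neg-implies-rule on 2]
5. Box (p2 implies p1), w0   [neg-implies-rule on 2]
Complete open branch: countermodel on a K-frame, so not valid in K.
T-tableau for the negation not ((Box not Box (p2 implies p1) implies not Box (p2 implies p1)) or Dia (p3 and not p2)):
1. not ((Box not Box (p2 implies p1) implies not Box (p2 implies p1)) or Dia (p3 and not p2)), w0
2. not (Box not Box (p2 implies p1) implies not Box (p2 implies p1)), w0   [neg-or-rule on 1]
3. not Dia (p3 and not p2), w0   [neg-or-rule on 1]
4. Box not Box (p2 implies p1), w0   [neg-implies-rule on 2]
5. Box (p2 implies p1), w0   [neg-implies-rule on 2]
6. not (p3 and not p2), w0   [neg-Dia-rule on 3 via w0Rw0]
7. not Box (p2 implies p1), w0   [Box-rule on 4 via w0Rw0]
8. p2 implies p1, w0   [Box-rule on 5 via w0Rw0]
9. p2, w0   [neg-and-rule on 6 (branches; this branch)]
10. p1, w0   [implies-rule on 8 (branches; this branch)]
11. not (p2 implies p1), w1   [neg-Box-rule on 7: fresh world w1, w0Rw1]
12. p2, w1   [neg-implies-rule on 11]
13. not p1, w1   [neg-implies-rule on 11]
14. not (p3 and not p2), w1   [neg-Dia-rule on 3 via w0Rw1]
15. not Box (p2 implies p1), w1   [Box-rule on 4 via w0Rw1]
16. p2 implies p1, w1   [Box-rule on 5 via w0Rw1]
17. p1, w1   [implies-rule on 16 (branches; this branch)]
Accessibility: w0Rw0, w0Rw1, w1Rw1
Branch closes: p1 and not p1 both at w1.
Every branch closes (one shown): valid in T, hence also in S4, S5 (every theorem of T is a theorem of S4 and S5).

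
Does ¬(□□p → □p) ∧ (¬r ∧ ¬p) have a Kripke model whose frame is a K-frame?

1. ¬(□□p → □p) ∧ (¬r ∧ ¬p), u
2. ¬(□□p → □p), u
3. ¬r ∧ ¬p, u
4. □□p, u
5. ¬□p, u
6. ¬r, u
7. ¬p, u
8. ¬p, v
9. □p, v
Accessibility: uRv

Yes, satisfiable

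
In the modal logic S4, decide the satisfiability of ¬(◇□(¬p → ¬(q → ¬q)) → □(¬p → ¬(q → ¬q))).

1. ¬(◇□(¬p → ¬(q → ¬q)) → □(¬p → ¬(q → ¬q))), 0
2. ◇□(¬p → ¬(q → ¬q)), 0   [¬→-rule on 1]
3. ¬□(¬p → ¬(q → ¬q)), 0   [¬→-rule on 1]
4. □(¬p → ¬(q → ¬q)), 1   [◇-rule on 2: fresh world 1, 0R1]
5. ¬p → ¬(q → ¬q), 1   [□-rule on 4 via 1R1]
6. ¬(q → ¬q), 1   [→-rule on 5 (branches; this branch)]
7. q, 1   [¬→-rule on 6]
8. ¬(¬p → ¬(q → ¬q)), 2   [¬□-rule on 3: fresh world 2, 0R2]
9. ¬p, 2   [¬→-rule on 8]
10. q → ¬q, 2   [¬→-rule on 8]
11. ¬q, 2   [→-rule on 10 (branches; this branch)]
Accessibility: 0R0, 0R1, 0R2, 1R1, 2R2

Satisfiable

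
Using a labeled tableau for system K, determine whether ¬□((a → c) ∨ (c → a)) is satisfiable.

1. ¬□((a → c) ∨ (c → a)), u
2. ¬((a → c) ∨ (c → a)), v
3. ¬(a → c), v
4. ¬(c → a), v
5. a, v
6. ¬c, v
7. c, v
8. ¬a, v
Accessibility: uRv
Branch closes: c and ¬c both at v.
Every branch closes; the branch above is one of them.

Unsatisfiable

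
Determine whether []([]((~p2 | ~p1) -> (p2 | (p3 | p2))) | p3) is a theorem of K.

Not valid

Tableau for the negation ~[]([]((~p2 | ~p1) -> (p2 | (p3 | p2))) | p3):
1. ~[]([]((~p2 | ~p1) -> (p2 | (p3 | p2))) | p3), 0
2. ~([]((~p2 | ~p1) -> (p2 | (p3 | p2))) | p3), 1
3. ~[]((~p2 | ~p1) -> (p2 | (p3 | p2))), 1
4. ~p3, 1
5. ~((~p2 | ~p1) -> (p2 | (p3 | p2))), 2
6. ~p2 | ~p1, 2
7. ~(p2 | (p3 | p2)), 2
8. ~p2, 2
9. ~(p3 | p2), 2
10. ~p3, 2
11. ~p1, 2
Accessibility: 0R1, 1R2
The negation has an open branch (countermodel exists).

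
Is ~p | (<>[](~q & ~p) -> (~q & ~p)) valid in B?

Valid in B

Tableau for the negation ~(~p | (<>[](~q & ~p) -> (~q & ~p))):
1. ~(~p | (<>[](~q & ~p) -> (~q & ~p))), w0
2. p, w0
3. ~(<>[](~q & ~p) -> (~q & ~p)), w0
4. <>[](~q & ~p), w0
5. ~(~q & ~p), w0
6. [](~q & ~p), w1
7. ~q & ~p, w0
8. ~q, w0
9. ~p, w0
Accessibility: w0Rw0, w0Rw1, w1Rw0, w1Rw1
Branch closes: p and ~p both at w0.
Every branch of the negation's tableau closes; the branch above is one of them.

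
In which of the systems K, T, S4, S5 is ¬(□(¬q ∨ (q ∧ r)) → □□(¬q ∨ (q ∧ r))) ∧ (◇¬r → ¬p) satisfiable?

K, T

S4-tableau for the formula:
1. ¬(□(¬q ∨ (q ∧ r)) → □□(¬q ∨ (q ∧ r))) ∧ (◇¬r → ¬p), u
2. ¬(□(¬q ∨ (q ∧ r)) → □□(¬q ∨ (q ∧ r))), u
3. ◇¬r → ¬p, u
4. □(¬q ∨ (q ∧ r)), u
5. ¬□□(¬q ∨ (q ∧ r)), u
6. ¬q ∨ (q ∧ r), u
7. ¬◇¬r, u
8. r, u
9. q ∧ r, u
10. q, u
11. ¬□(¬q ∨ (q ∧ r)), v
12. ¬q ∨ (q ∧ r), v
13. r, v
14. q ∧ r, v
15. q, v
16. ¬(¬q ∨ (q ∧ r)), w
17. q, w
18. ¬(q ∧ r), w
19. ¬q ∨ (q ∧ r), w
20. r, w
21. ¬r, w
Accessibility: uRu, uRv, uRw, vRv, vRw, wRw
Branch closes: r and ¬r both at w.
Every branch closes (one shown): unsatisfiable in S4, hence also in S5 (every S5-frame is an S4-frame).
T-tableau for the formula:
1. ¬(□(¬q ∨ (q ∧ r)) → □□(¬q ∨ (q ∧ r))) ∧ (◇¬r → ¬p), u
2. ¬(□(¬q ∨ (q ∧ r)) → □□(¬q ∨ (q ∧ r))), u
3. ◇¬r → ¬p, u
4. □(¬q ∨ (q ∧ r)), u
5. ¬□□(¬q ∨ (q ∧ r)), u
6. ¬q ∨ (q ∧ r), u
7. ¬p, u
8. q ∧ r, u
9. q, u
10. r, u
11. ¬□(¬q ∨ (q ∧ r)), v
12. ¬q ∨ (q ∧ r), v
13. q ∧ r, v
14. q, v
15. r, v
16. ¬(¬q ∨ (q ∧ r)), w
17. q, w
18. ¬(q ∧ r), w
19. ¬r, w
Accessibility: uRu, uRv, vRv, vRw, wRw
Complete open branch: satisfiable in T, hence also in K (this T-model is also a K-model).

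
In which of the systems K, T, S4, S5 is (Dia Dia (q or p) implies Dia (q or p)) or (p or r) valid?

S4-tableau for the negation not ((Dia Dia (q or p) implies Dia (q or p)) or (p or r)):
1. not ((Dia Dia (q or p) implies Dia (q or p)) or (p or r)), w0
2. not (Dia Dia (q or p) implies Dia (q or p)), w0
3. not (p or r), w0
4. Dia Dia (q or p), w0
5. not Dia (q or p), w0
6. not p, w0
7. not r, w0
8. not (q or p), w0
9. not q, w0
10. Dia (q or p), w1
11. not (q or p), w1
12. not q, w1
13. not p, w1
14. q or p, w2
15. not (q or p), w2
16. not q, w2
17. not p, w2
18. p, w2
Accessibility: w0Rw0, w0Rw1, w0Rw2, w1Rw1, w1Rw2, w2Rw2
Branch closes: p and not p both at w2.
Every branch closes (one shown): valid in S4, hence also in S5 (every theorem of S4 is a theorem of S5).
T-tableau for the negation not ((Dia Dia (q or p) implies Dia (q or p)) or (p or r)):
1. not ((Dia Dia (q or p) implies Dia (q or p)) or (p or r)), w0
2. not (Dia Dia (q or p) implies Dia (q or p)), w0
3. not (p or r), w0
4. Dia Dia (q or p), w0
5. not Dia (q or p), w0
6. not p, w0
7. not r, w0
8. not (q or p), w0
9. not q, w0
10. Dia (q or p), w1
11. not (q or p), w1
12. not q, w1
13. not p, w1
14. q or p, w2
15. p, w2
Accessibility: w0Rw0, w0Rw1, w1Rw1, w1Rw2, w2Rw2
Complete open branch: countermodel on a T-frame, so not valid in T, nor in K (the same frame is also a K-frame).

S4, S5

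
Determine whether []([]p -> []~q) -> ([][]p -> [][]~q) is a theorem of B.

Tableau for the negation ~([]([]p -> []~q) -> ([][]p -> [][]~q)):
1. ~([]([]p -> []~q) -> ([][]p -> [][]~q)), u
2. []([]p -> []~q), u   [~->-rule on 1]
3. ~([][]p -> [][]~q), u   [~->-rule on 1]
4. [][]p, u   [~->-rule on 3]
5. ~[][]~q, u   [~->-rule on 3]
6. []p -> []~q, u   [[]-rule on 2 via uRu]
7. []p, u   [[]-rule on 4 via uRu]
8. p, u   [[]-rule on 7 via uRu]
9. []~q, u   [->-rule on 6 (branches; this branch)]
10. ~q, u   [[]-rule on 9 via uRu]
11. ~[]~q, v   [~[]-rule on 5: fresh world v, uRv]
12. []p -> []~q, v   [[]-rule on 2 via uRv]
13. []p, v   [[]-rule on 4 via uRv]
14. p, v   [[]-rule on 7 via uRv]
15. ~q, v   [[]-rule on 9 via uRv]
16. ~[]p, v   [->-rule on 12 (branches; this branch)]
17. q, w   [~[]-rule on 11: fresh world w, vRw]
18. p, w   [[]-rule on 13 via vRw]
19. ~p, x   [~[]-rule on 16: fresh world x, vRx]
20. p, x   [[]-rule on 13 via vRx]
Accessibility: uRu, uRv, vRu, vRv, vRw, vRx, wRv, wRw, xRv, xRx
Branch closes: p and ~p both at x.
All branches of the negation close; one closing branch shown above.

Yes, valid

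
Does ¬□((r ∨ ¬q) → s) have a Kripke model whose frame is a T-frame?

Satisfiable (open branch found)

1. ¬□((r ∨ ¬q) → s), w0
2. ¬((r ∨ ¬q) → s), w1   [¬□-rule on 1: fresh world w1, w0Rw1]
3. r ∨ ¬q, w1   [¬→-rule on 2]
4. ¬s, w1   [¬→-rule on 2]
5. ¬q, w1   [∨-rule on 3 (branches; this branch)]
Accessibility: w0Rw0, w0Rw1, w1Rw1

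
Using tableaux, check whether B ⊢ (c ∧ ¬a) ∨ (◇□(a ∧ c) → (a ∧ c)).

Tableau for the negation ¬((c ∧ ¬a) ∨ (◇□(a ∧ c) → (a ∧ c))):
1. ¬((c ∧ ¬a) ∨ (◇□(a ∧ c) → (a ∧ c))), 0
2. ¬(c ∧ ¬a), 0   [¬∨-rule on 1]
3. ¬(◇□(a ∧ c) → (a ∧ c)), 0   [¬∨-rule on 1]
4. ◇□(a ∧ c), 0   [¬→-rule on 3]
5. ¬(a ∧ c), 0   [¬→-rule on 3]
6. a, 0   [¬∧-rule on 2 (branches; this branch)]
7. ¬c, 0   [¬∧-rule on 5 (branches; this branch)]
8. □(a ∧ c), 1   [◇-rule on 4: fresh world 1, 0R1]
9. a ∧ c, 0   [□-rule on 8 via 1R0]
10. c, 0   [∧-rule on 9]
Accessibility: 0R0, 0R1, 1R0, 1R1
Branch closes: c and ¬c both at 0.
Every branch of the negation's tableau closes; the branch above is one of them.

Valid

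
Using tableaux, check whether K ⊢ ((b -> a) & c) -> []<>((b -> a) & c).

Tableau for the negation ~(((b -> a) & c) -> []<>((b -> a) & c)):
1. ~(((b -> a) & c) -> []<>((b -> a) & c)), 0
2. (b -> a) & c, 0
3. ~[]<>((b -> a) & c), 0
4. b -> a, 0
5. c, 0
6. a, 0
7. ~<>((b -> a) & c), 1
Accessibility: 0R1
The negation has an open branch (countermodel exists).

Invalid (countermodel exists)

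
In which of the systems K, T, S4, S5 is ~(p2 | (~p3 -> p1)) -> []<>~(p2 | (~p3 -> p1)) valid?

S4-tableau for the negation ~(~(p2 | (~p3 -> p1)) -> []<>~(p2 | (~p3 -> p1))):
1. ~(~(p2 | (~p3 -> p1)) -> []<>~(p2 | (~p3 -> p1))), w0
2. ~(p2 | (~p3 -> p1)), w0
3. ~[]<>~(p2 | (~p3 -> p1)), w0
4. ~p2, w0
5. ~(~p3 -> p1), w0
6. ~p3, w0
7. ~p1, w0
8. ~<>~(p2 | (~p3 -> p1)), w1
9. p2 | (~p3 -> p1), w1
10. ~p3 -> p1, w1
11. p1, w1
Accessibility: w0Rw0, w0Rw1, w1Rw1
Complete open branch: countermodel on an S4-frame, so not valid in S4, nor in K, T (the same frame is also a K-frame and a T-frame).
S5-tableau for the negation ~(~(p2 | (~p3 -> p1)) -> []<>~(p2 | (~p3 -> p1))):
1. ~(~(p2 | (~p3 -> p1)) -> []<>~(p2 | (~p3 -> p1))), w0
2. ~(p2 | (~p3 -> p1)), w0
3. ~[]<>~(p2 | (~p3 -> p1)), w0
4. ~p2, w0
5. ~(~p3 -> p1), w0
6. ~p3, w0
7. ~p1, w0
8. ~<>~(p2 | (~p3 -> p1)), w1
9. p2 | (~p3 -> p1), w0
10. p2 | (~p3 -> p1), w1
11. ~p3 -> p1, w0
12. ~p3 -> p1, w1
13. p1, w0
Accessibility: w0Rw0, w0Rw1, w1Rw0, w1Rw1
Branch closes: p1 and ~p1 both at w0.
Every branch closes (one shown): valid in S5.

S5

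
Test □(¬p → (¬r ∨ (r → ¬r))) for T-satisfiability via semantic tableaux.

1. □(¬p → (¬r ∨ (r → ¬r))), u
2. ¬p → (¬r ∨ (r → ¬r)), u
3. ¬r ∨ (r → ¬r), u
4. r → ¬r, u
5. ¬r, u
Accessibility: uRu

Satisfiable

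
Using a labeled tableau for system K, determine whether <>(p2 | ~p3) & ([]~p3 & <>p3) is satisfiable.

No, unsatisfiable

1. <>(p2 | ~p3) & ([]~p3 & <>p3), 0
2. <>(p2 | ~p3), 0
3. []~p3 & <>p3, 0
4. []~p3, 0
5. <>p3, 0
6. p2 | ~p3, 1
7. ~p3, 1
8. p3, 2
9. ~p3, 2
Accessibility: 0R1, 0R2
Branch closes: p3 and ~p3 both at 2.
Every branch closes; the branch above is one of them.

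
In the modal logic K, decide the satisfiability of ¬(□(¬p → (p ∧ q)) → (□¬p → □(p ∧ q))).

1. ¬(□(¬p → (p ∧ q)) → (□¬p → □(p ∧ q))), u
2. □(¬p → (p ∧ q)), u
3. ¬(□¬p → □(p ∧ q)), u
4. □¬p, u
5. ¬□(p ∧ q), u
6. ¬(p ∧ q), v
7. ¬p → (p ∧ q), v
8. ¬p, v
9. ¬q, v
10. p ∧ q, v
11. p, v
12. q, v
Accessibility: uRv
Branch closes: p and ¬p both at v.
(One branch shown.) All branches close.

Unsatisfiable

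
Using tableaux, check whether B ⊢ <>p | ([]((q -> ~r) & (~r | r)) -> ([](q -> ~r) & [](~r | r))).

Valid in B

Tableau for the negation ~(<>p | ([]((q -> ~r) & (~r | r)) -> ([](q -> ~r) & [](~r | r)))):
1. ~(<>p | ([]((q -> ~r) & (~r | r)) -> ([](q -> ~r) & [](~r | r)))), w0
2. ~<>p, w0
3. ~([]((q -> ~r) & (~r | r)) -> ([](q -> ~r) & [](~r | r))), w0
4. []((q -> ~r) & (~r | r)), w0
5. ~([](q -> ~r) & [](~r | r)), w0
6. ~p, w0
7. (q -> ~r) & (~r | r), w0
8. q -> ~r, w0
9. ~r | r, w0
10. ~[](q -> ~r), w0
11. ~r, w0
12. ~(q -> ~r), w1
13. q, w1
14. r, w1
15. ~p, w1
16. (q -> ~r) & (~r | r), w1
17. q -> ~r, w1
18. ~r | r, w1
19. ~r, w1
Accessibility: w0Rw0, w0Rw1, w1Rw0, w1Rw1
Branch closes: r and ~r both at w1.
All branches of the negation close; one closing branch shown above.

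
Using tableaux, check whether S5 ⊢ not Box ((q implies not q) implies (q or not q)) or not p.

Tableau for the negation not (not Box ((q implies not q) implies (q or not q)) or not p):
1. not (not Box ((q implies not q) implies (q or not q)) or not p), 0
2. Box ((q implies not q) implies (q or not q)), 0
3. p, 0
4. (q implies not q) implies (q or not q), 0
5. q or not q, 0
6. not q, 0
Accessibility: 0R0
The negation has an open branch (countermodel exists).

Not valid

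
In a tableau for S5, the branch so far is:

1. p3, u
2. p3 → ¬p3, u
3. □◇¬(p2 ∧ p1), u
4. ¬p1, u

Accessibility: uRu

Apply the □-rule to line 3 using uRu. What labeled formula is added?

◇¬(p2 ∧ p1), u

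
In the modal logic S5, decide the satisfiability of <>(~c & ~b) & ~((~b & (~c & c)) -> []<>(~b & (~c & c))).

1. <>(~c & ~b) & ~((~b & (~c & c)) -> []<>(~b & (~c & c))), 0
2. <>(~c & ~b), 0
3. ~((~b & (~c & c)) -> []<>(~b & (~c & c))), 0
4. ~b & (~c & c), 0
5. ~[]<>(~b & (~c & c)), 0
6. ~b, 0
7. ~c & c, 0
8. ~c, 0
9. c, 0
Accessibility: 0R0
Branch closes: c and ~c both at 0.
All branches of the tableau close; one closing branch shown above.

Unsatisfiable (every branch closes)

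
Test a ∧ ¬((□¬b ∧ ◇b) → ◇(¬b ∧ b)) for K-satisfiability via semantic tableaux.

1. a ∧ ¬((□¬b ∧ ◇b) → ◇(¬b ∧ b)), w0
2. a, w0
3. ¬((□¬b ∧ ◇b) → ◇(¬b ∧ b)), w0
4. □¬b ∧ ◇b, w0
5. ¬◇(¬b ∧ b), w0
6. □¬b, w0
7. ◇b, w0
8. b, w1
9. ¬(¬b ∧ b), w1
10. ¬b, w1
Accessibility: w0Rw1
Branch closes: b and ¬b both at w1.
Every branch closes; the branch above is one of them.

No, unsatisfiable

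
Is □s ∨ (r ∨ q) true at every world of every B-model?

No, not valid

Tableau for the negation ¬(□s ∨ (r ∨ q)):
1. ¬(□s ∨ (r ∨ q)), u
2. ¬□s, u
3. ¬(r ∨ q), u
4. ¬r, u
5. ¬q, u
6. ¬s, v
Accessibility: uRu, uRv, vRu, vRv
The negation has an open branch (countermodel exists).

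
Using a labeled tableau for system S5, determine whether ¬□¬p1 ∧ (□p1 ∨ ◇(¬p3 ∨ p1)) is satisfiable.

1. ¬□¬p1 ∧ (□p1 ∨ ◇(¬p3 ∨ p1)), u
2. ¬□¬p1, u
3. □p1 ∨ ◇(¬p3 ∨ p1), u
4. ◇(¬p3 ∨ p1), u
5. p1, v
6. ¬p3 ∨ p1, w
7. p1, w
Accessibility: uRu, uRv, uRw, vRu, vRv, vRw, wRu, wRv, wRw

Yes, satisfiable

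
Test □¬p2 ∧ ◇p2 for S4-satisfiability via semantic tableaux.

1. □¬p2 ∧ ◇p2, 0
2. □¬p2, 0   [∧-rule on 1]
3. ◇p2, 0   [∧-rule on 1]
4. ¬p2, 0   [□-rule on 2 via 0R0]
5. p2, 1   [◇-rule on 3: fresh world 1, 0R1]
6. ¬p2, 1   [□-rule on 2 via 0R1]
Accessibility: 0R0, 0R1, 1R1
Branch closes: p2 and ¬p2 both at 1.
Every branch closes; the branch above is one of them.

No, unsatisfiable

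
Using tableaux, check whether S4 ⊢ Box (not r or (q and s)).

No, not valid

Tableau for the negation not Box (not r or (q and s)):
1. not Box (not r or (q and s)), u
2. not (not r or (q and s)), v   [neg-Box-rule on 1: fresh world v, uRv]
3. r, v   [neg-or-rule on 2]
4. not (q and s), v   [neg-or-rule on 2]
5. not s, v   [neg-and-rule on 4 (branches; this branch)]
Accessibility: uRu, uRv, vRv
The negation has an open branch (countermodel exists).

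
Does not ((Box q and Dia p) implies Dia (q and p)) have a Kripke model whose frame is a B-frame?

1. not ((Box q and Dia p) implies Dia (q and p)), u
2. Box q and Dia p, u
3. not Dia (q and p), u
4. Box q, u
5. Dia p, u
6. not (q and p), u
7. q, u
8. not p, u
9. p, v
10. not (q and p), v
11. q, v
12. not p, v
Accessibility: uRu, uRv, vRu, vRv
Branch closes: p and not p both at v.
All branches of the tableau close; one closing branch shown above.

Unsatisfiable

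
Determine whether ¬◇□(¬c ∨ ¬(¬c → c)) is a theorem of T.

Tableau for the negation ◇□(¬c ∨ ¬(¬c → c)):
1. ◇□(¬c ∨ ¬(¬c → c)), w0
2. □(¬c ∨ ¬(¬c → c)), w1   [◇-rule on 1: fresh world w1, w0Rw1]
3. ¬c ∨ ¬(¬c → c), w1   [□-rule on 2 via w1Rw1]
4. ¬(¬c → c), w1   [∨-rule on 3 (branches; this branch)]
5. ¬c, w1   [¬→-rule on 4]
Accessibility: w0Rw0, w0Rw1, w1Rw1
The negation has an open branch (countermodel exists).

Invalid (countermodel exists)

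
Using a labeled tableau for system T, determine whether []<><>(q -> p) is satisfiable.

1. []<><>(q -> p), w0
2. <><>(q -> p), w0
3. <>(q -> p), w1
4. <><>(q -> p), w1
5. q -> p, w2
6. p, w2
7. <>(q -> p), w3
8. q -> p, w4
9. p, w4
Accessibility: w0Rw0, w0Rw1, w1Rw1, w1Rw2, w1Rw3, w2Rw2, w3Rw3, w3Rw4, w4Rw4

Satisfiable (open branch found)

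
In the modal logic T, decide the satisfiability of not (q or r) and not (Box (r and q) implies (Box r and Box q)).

1. not (q or r) and not (Box (r and q) implies (Box r and Box q)), 0
2. not (q or r), 0
3. not (Box (r and q) implies (Box r and Box q)), 0
4. not q, 0
5. not r, 0
6. Box (r and q), 0
7. not (Box r and Box q), 0
8. r and q, 0
9. r, 0
10. q, 0
Accessibility: 0R0
Branch closes: r and not r both at 0.
All branches of the tableau close; one closing branch shown above.

Unsatisfiable (every branch closes)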